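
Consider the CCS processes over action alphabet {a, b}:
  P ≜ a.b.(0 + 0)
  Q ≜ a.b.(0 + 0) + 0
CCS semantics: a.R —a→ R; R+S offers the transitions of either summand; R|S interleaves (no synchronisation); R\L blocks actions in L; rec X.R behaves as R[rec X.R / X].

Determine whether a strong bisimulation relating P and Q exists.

YES

P's transition system — 3 states:
  m0 = a.b.(0 + 0) → -a-> m1
  m1 = b.(0 + 0) → -b-> m2
  m2 = 0 + 0 → ·
Q's transition system — 3 states:
  n0 = a.b.(0 + 0) + 0 → -a-> n1
  n1 = b.(0 + 0) → -b-> n2
  n2 = 0 + 0 → ·
Partition-refinement fixed point:
  B0 = {m0, n0}
  B1 = {m1, n1}
  B2 = {m2, n2}
m0 ∈ B0, n0 ∈ B0 → same block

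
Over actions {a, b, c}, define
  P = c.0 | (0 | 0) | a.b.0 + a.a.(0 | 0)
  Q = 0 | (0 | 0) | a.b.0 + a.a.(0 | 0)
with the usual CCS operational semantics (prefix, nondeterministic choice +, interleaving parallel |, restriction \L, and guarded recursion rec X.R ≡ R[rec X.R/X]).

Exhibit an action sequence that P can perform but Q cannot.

c

Reachable graph of P (8 states):
  u0 = c.0 | (0 | 0) | a.b.0 + a.a.(0 | 0) ⊢ ··a··> u1, ··a··> u2, ··c··> u3
  u1 = a.(0 | 0) ⊢ ··a··> u4
  u2 = c.0 | (0 | 0) | b.0 ⊢ ··b··> u5, ··c··> u6
  u3 = 0 | (0 | 0) | a.b.0 ⊢ ··a··> u6
  u4 = 0 | 0 ⊢ deadlocked
  u5 = c.0 | (0 | 0) | 0 ⊢ ··c··> u7
  u6 = 0 | (0 | 0) | b.0 ⊢ ··b··> u7
  u7 = 0 | (0 | 0) | 0 ⊢ deadlocked
Reachable graph of Q (5 states):
  v0 = 0 | (0 | 0) | a.b.0 + a.a.(0 | 0) ⊢ ··a··> v1, ··a··> v2
  v1 = 0 | (0 | 0) | b.0 ⊢ ··b··> v3
  v2 = a.(0 | 0) ⊢ ··a··> v4
  v3 = 0 | (0 | 0) | 0 ⊢ deadlocked
  v4 = 0 | 0 ⊢ deadlocked
Trace ⟨c⟩ through P, begin at {u0}:
  after c @ step 1: {u3}
  — P admits the full trace.
Trace ⟨c⟩ through Q, begin at {v0}:
  after c @ step 1: no successor for Q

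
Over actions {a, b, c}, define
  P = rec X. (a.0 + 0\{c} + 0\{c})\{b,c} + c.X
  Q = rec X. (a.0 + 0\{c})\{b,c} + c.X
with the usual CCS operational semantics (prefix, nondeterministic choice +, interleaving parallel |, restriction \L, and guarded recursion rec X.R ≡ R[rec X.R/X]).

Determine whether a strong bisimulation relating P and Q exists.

YES

P's transition system — 2 states:
  u0 = rec X. (a.0 + 0\{c} + 0\{c})\{b,c} + c.X → —a→ u1, —c→ u0
  u1 = 0\{b,c} → stopped
Q's transition system — 2 states:
  v0 = rec X. (a.0 + 0\{c})\{b,c} + c.X → —a→ v1, —c→ v0
  v1 = 0\{b,c} → stopped
Coarsest stable partition (strong bisimilarity classes):
  B0 = {u0, v0}
  B1 = {u1, v1}
u0 ∈ B0, v0 ∈ B0 → same block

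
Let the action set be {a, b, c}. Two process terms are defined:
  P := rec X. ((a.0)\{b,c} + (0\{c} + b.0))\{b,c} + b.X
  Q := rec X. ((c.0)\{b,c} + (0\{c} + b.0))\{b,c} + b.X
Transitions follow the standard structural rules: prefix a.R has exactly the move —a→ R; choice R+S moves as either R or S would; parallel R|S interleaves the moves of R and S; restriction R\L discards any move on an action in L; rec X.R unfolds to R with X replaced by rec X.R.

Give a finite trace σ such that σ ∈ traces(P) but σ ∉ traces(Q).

a

LTS(P): 2 reachable states
  u0 = rec X. ((a.0)\{b,c} + (0\{c} + b.0))\{b,c} + b.X ⊢ —a→ u1, —b→ u0
  u1 = 0\{b,c}\{b,c} ⊢ ∅
LTS(Q): 1 reachable states
  v0 = rec X. ((c.0)\{b,c} + (0\{c} + b.0))\{b,c} + b.X ⊢ —b→ v0
Executing a from P (initial set {u0}):
  after a @ step 1: {u1}
  — P admits the full trace.
Executing a from Q (initial set {v0}):
  after a @ step 1: ∅  — Q cannot continue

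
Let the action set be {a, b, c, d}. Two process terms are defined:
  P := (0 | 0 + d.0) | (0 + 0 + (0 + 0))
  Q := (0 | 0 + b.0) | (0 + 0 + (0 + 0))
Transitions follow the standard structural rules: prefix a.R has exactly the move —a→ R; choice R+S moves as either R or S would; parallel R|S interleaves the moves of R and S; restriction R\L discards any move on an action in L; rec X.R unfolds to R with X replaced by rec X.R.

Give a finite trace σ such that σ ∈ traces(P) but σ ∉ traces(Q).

d

LTS(P): 2 reachable states
  u0 = (0 | 0 + d.0) | (0 + 0 + (0 + 0)) ⊢ --d--▸ u1
  u1 = 0 | (0 + 0 + (0 + 0)) ⊢ stopped
LTS(Q): 2 reachable states
  v0 = (0 | 0 + b.0) | (0 + 0 + (0 + 0)) ⊢ --b--▸ v1
  v1 = 0 | (0 + 0 + (0 + 0)) ⊢ stopped
Executing d from P (initial set {u0}):
  step 1 (d): {u1}
  ✓ P
Executing d from Q (initial set {v0}):
  step 1 (d): ∅  — Q cannot continue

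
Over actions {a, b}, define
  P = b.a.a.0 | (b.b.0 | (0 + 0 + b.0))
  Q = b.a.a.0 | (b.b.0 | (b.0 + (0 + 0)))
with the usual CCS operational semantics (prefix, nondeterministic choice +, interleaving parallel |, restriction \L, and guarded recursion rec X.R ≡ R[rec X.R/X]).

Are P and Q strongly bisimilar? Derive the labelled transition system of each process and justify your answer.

P ~ Q

Reachable graph of P (24 states):
  s0 = b.a.a.0 | (b.b.0 | (0 + 0 + b.0)) ⊢ -b-> s1, -b-> s2, -b-> s3
  s1 = a.a.0 | (b.b.0 | (0 + 0 + b.0)) ⊢ -a-> s4, -b-> s5, -b-> s6
  s2 = b.a.a.0 | (b.0 | (0 + 0 + b.0)) ⊢ -b-> s5, -b-> s7, -b-> s8
  s3 = b.a.a.0 | (b.b.0 | 0) ⊢ -b-> s6, -b-> s8
  s4 = a.0 | (b.b.0 | (0 + 0 + b.0)) ⊢ -a-> s9, -b-> s10, -b-> s11
  s5 = a.a.0 | (b.0 | (0 + 0 + b.0)) ⊢ -a-> s10, -b-> s12, -b-> s13
  s6 = a.a.0 | (b.b.0 | 0) ⊢ -a-> s11, -b-> s13
  s7 = b.a.a.0 | (0 | (0 + 0 + b.0)) ⊢ -b-> s12, -b-> s14
  s8 = b.a.a.0 | (b.0 | 0) ⊢ -b-> s13, -b-> s14
  s9 = 0 | (b.b.0 | (0 + 0 + b.0)) ⊢ -b-> s15, -b-> s16
  s10 = a.0 | (b.0 | (0 + 0 + b.0)) ⊢ -a-> s15, -b-> s17, -b-> s18
  s11 = a.0 | (b.b.0 | 0) ⊢ -a-> s16, -b-> s18
  s12 = a.a.0 | (0 | (0 + 0 + b.0)) ⊢ -a-> s17, -b-> s19
  s13 = a.a.0 | (b.0 | 0) ⊢ -a-> s18, -b-> s19
  s14 = b.a.a.0 | (0 | 0) ⊢ -b-> s19
  s15 = 0 | (b.0 | (0 + 0 + b.0)) ⊢ -b-> s20, -b-> s21
  s16 = 0 | (b.b.0 | 0) ⊢ -b-> s21
  s17 = a.0 | (0 | (0 + 0 + b.0)) ⊢ -a-> s20, -b-> s22
  s18 = a.0 | (b.0 | 0) ⊢ -a-> s21, -b-> s22
  s19 = a.a.0 | (0 | 0) ⊢ -a-> s22
  s20 = 0 | (0 | (0 + 0 + b.0)) ⊢ -b-> s23
  s21 = 0 | (b.0 | 0) ⊢ -b-> s23
  s22 = a.0 | (0 | 0) ⊢ -a-> s23
  s23 = 0 | (0 | 0) ⊢ ∅
Reachable graph of Q (24 states):
  t0 = b.a.a.0 | (b.b.0 | (b.0 + (0 + 0))) ⊢ -b-> t1, -b-> t2, -b-> t3
  t1 = a.a.0 | (b.b.0 | (b.0 + (0 + 0))) ⊢ -a-> t4, -b-> t5, -b-> t6
  t2 = b.a.a.0 | (b.0 | (b.0 + (0 + 0))) ⊢ -b-> t5, -b-> t7, -b-> t8
  t3 = b.a.a.0 | (b.b.0 | 0) ⊢ -b-> t6, -b-> t8
  t4 = a.0 | (b.b.0 | (b.0 + (0 + 0))) ⊢ -a-> t9, -b-> t10, -b-> t11
  t5 = a.a.0 | (b.0 | (b.0 + (0 + 0))) ⊢ -a-> t10, -b-> t12, -b-> t13
  t6 = a.a.0 | (b.b.0 | 0) ⊢ -a-> t11, -b-> t13
  t7 = b.a.a.0 | (0 | (b.0 + (0 + 0))) ⊢ -b-> t12, -b-> t14
  t8 = b.a.a.0 | (b.0 | 0) ⊢ -b-> t13, -b-> t14
  t9 = 0 | (b.b.0 | (b.0 + (0 + 0))) ⊢ -b-> t15, -b-> t16
  t10 = a.0 | (b.0 | (b.0 + (0 + 0))) ⊢ -a-> t15, -b-> t17, -b-> t18
  t11 = a.0 | (b.b.0 | 0) ⊢ -a-> t16, -b-> t18
  t12 = a.a.0 | (0 | (b.0 + (0 + 0))) ⊢ -a-> t17, -b-> t19
  t13 = a.a.0 | (b.0 | 0) ⊢ -a-> t18, -b-> t19
  t14 = b.a.a.0 | (0 | 0) ⊢ -b-> t19
  t15 = 0 | (b.0 | (b.0 + (0 + 0))) ⊢ -b-> t20, -b-> t21
  t16 = 0 | (b.b.0 | 0) ⊢ -b-> t21
  t17 = a.0 | (0 | (b.0 + (0 + 0))) ⊢ -a-> t20, -b-> t22
  t18 = a.0 | (b.0 | 0) ⊢ -a-> t21, -b-> t22
  t19 = a.a.0 | (0 | 0) ⊢ -a-> t22
  t20 = 0 | (0 | (b.0 + (0 + 0))) ⊢ -b-> t23
  t21 = 0 | (b.0 | 0) ⊢ -b-> t23
  t22 = a.0 | (0 | 0) ⊢ -a-> t23
  t23 = 0 | (0 | 0) ⊢ ∅
Partition-refinement fixed point:
  B0 = {s0, t0}
  B1 = {s1, t1}
  B2 = {s5, s6, t5, t6}
  B3 = {s12, s13, t12, t13}
  B4 = {s17, s18, t17, t18}
  B5 = {s20, s21, t20, t21}
  B6 = {s23, t23}
  B7 = {s22, t22}
  B8 = {s19, t19}
  B9 = {s10, s11, t10, t11}
  B10 = {s15, s16, t15, t16}
  B11 = {s4, t4}
  B12 = {s9, t9}
  B13 = {s2, s3, t2, t3}
  B14 = {s7, s8, t7, t8}
  B15 = {s14, t14}
s0 ∈ B0, t0 ∈ B0 → same block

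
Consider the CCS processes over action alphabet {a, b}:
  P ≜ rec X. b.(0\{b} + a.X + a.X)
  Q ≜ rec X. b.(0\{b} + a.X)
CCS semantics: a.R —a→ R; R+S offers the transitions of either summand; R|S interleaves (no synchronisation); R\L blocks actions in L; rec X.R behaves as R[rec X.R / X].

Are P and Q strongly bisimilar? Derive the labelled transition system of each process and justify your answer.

P's transition system — 2 states:
  s0 = rec X. b.(0\{b} + a.X + a.X) → ··b··> s1
  s1 = 0\{b} + a.(rec X. b.(0\{b} + a.X + a.X)) + a.(rec X. b.(0\{b} + a.X + a.X)) → ··a··> s0
Q's transition system — 2 states:
  t0 = rec X. b.(0\{b} + a.X) → ··b··> t1
  t1 = 0\{b} + a.(rec X. b.(0\{b} + a.X)) → ··a··> t0
Coarsest stable partition (strong bisimilarity classes):
  B0 = {s0, t0}
  B1 = {s1, t1}
s0 ∈ B0, t0 ∈ B0 → same block

bisimilar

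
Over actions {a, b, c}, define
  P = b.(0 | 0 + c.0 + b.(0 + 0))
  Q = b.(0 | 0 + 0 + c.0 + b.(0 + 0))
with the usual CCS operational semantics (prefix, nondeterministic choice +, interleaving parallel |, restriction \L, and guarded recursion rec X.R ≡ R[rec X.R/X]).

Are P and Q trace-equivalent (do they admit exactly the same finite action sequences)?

P's transition system — 4 states:
  s0 = b.(0 | 0 + c.0 + b.(0 + 0)) :: ··b··> s1
  s1 = 0 | 0 + c.0 + b.(0 + 0) :: ··b··> s2, ··c··> s3
  s2 = 0 + 0 :: stopped
  s3 = 0 :: stopped
Q's transition system — 4 states:
  t0 = b.(0 | 0 + 0 + c.0 + b.(0 + 0)) :: ··b··> t1
  t1 = 0 | 0 + 0 + c.0 + b.(0 + 0) :: ··b··> t2, ··c··> t3
  t2 = 0 + 0 :: stopped
  t3 = 0 :: stopped
Bisimilarity quotient blocks:
  B0 = {s0, t0}
  B1 = {s1, t1}
  B2 = {s2, s3, t2, t3}
s0 ∈ B0, t0 ∈ B0 → same block
Bisimilar ⇒ trace-equivalent.

trace-equivalent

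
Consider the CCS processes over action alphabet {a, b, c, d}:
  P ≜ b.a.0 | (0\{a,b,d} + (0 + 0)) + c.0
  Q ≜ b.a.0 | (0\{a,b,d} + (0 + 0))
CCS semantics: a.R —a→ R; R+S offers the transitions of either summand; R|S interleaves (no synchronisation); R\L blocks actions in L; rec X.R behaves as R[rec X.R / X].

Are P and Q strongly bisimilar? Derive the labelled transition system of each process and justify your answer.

LTS(P): 4 reachable states
  s0 = b.a.0 | (0\{a,b,d} + (0 + 0)) + c.0 :: -b-> s1, -c-> s2
  s1 = a.0 | (0\{a,b,d} + (0 + 0)) :: -a-> s3
  s2 = 0 :: ·
  s3 = 0 | (0\{a,b,d} + (0 + 0)) :: ·
LTS(Q): 3 reachable states
  t0 = b.a.0 | (0\{a,b,d} + (0 + 0)) :: -b-> t1
  t1 = a.0 | (0\{a,b,d} + (0 + 0)) :: -a-> t2
  t2 = 0 | (0\{a,b,d} + (0 + 0)) :: ·
Bisimilarity quotient blocks:
  B0 = {s0}
  B1 = {s1, t1}
  B2 = {s2, s3, t2}
  B3 = {t0}
s0 ∈ B0, t0 ∈ B3 → different blocks

P ≁ Q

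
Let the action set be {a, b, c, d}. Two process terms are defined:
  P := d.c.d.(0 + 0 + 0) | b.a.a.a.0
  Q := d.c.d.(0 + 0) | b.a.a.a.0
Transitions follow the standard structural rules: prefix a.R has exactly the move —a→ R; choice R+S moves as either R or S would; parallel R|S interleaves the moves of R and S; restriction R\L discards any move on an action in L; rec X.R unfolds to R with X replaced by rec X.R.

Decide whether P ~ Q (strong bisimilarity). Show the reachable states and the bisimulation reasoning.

P's transition system — 20 states:
  s0 = d.c.d.(0 + 0 + 0) | b.a.a.a.0 | -b-> s1, -d-> s2
  s1 = d.c.d.(0 + 0 + 0) | a.a.a.0 | -a-> s3, -d-> s4
  s2 = c.d.(0 + 0 + 0) | b.a.a.a.0 | -b-> s4, -c-> s5
  s3 = d.c.d.(0 + 0 + 0) | a.a.0 | -a-> s6, -d-> s7
  s4 = c.d.(0 + 0 + 0) | a.a.a.0 | -a-> s7, -c-> s8
  s5 = d.(0 + 0 + 0) | b.a.a.a.0 | -b-> s8, -d-> s9
  s6 = d.c.d.(0 + 0 + 0) | a.0 | -a-> s10, -d-> s11
  s7 = c.d.(0 + 0 + 0) | a.a.0 | -a-> s11, -c-> s12
  s8 = d.(0 + 0 + 0) | a.a.a.0 | -a-> s12, -d-> s13
  s9 = (0 + 0 + 0) | b.a.a.a.0 | -b-> s13
  s10 = d.c.d.(0 + 0 + 0) | 0 | -d-> s14
  s11 = c.d.(0 + 0 + 0) | a.0 | -a-> s14, -c-> s15
  s12 = d.(0 + 0 + 0) | a.a.0 | -a-> s15, -d-> s16
  s13 = (0 + 0 + 0) | a.a.a.0 | -a-> s16
  s14 = c.d.(0 + 0 + 0) | 0 | -c-> s17
  s15 = d.(0 + 0 + 0) | a.0 | -a-> s17, -d-> s18
  s16 = (0 + 0 + 0) | a.a.0 | -a-> s18
  s17 = d.(0 + 0 + 0) | 0 | -d-> s19
  s18 = (0 + 0 + 0) | a.0 | -a-> s19
  s19 = (0 + 0 + 0) | 0 | ·
Q's transition system — 20 states:
  t0 = d.c.d.(0 + 0) | b.a.a.a.0 | -b-> t1, -d-> t2
  t1 = d.c.d.(0 + 0) | a.a.a.0 | -a-> t3, -d-> t4
  t2 = c.d.(0 + 0) | b.a.a.a.0 | -b-> t4, -c-> t5
  t3 = d.c.d.(0 + 0) | a.a.0 | -a-> t6, -d-> t7
  t4 = c.d.(0 + 0) | a.a.a.0 | -a-> t7, -c-> t8
  t5 = d.(0 + 0) | b.a.a.a.0 | -b-> t8, -d-> t9
  t6 = d.c.d.(0 + 0) | a.0 | -a-> t10, -d-> t11
  t7 = c.d.(0 + 0) | a.a.0 | -a-> t11, -c-> t12
  t8 = d.(0 + 0) | a.a.a.0 | -a-> t12, -d-> t13
  t9 = (0 + 0) | b.a.a.a.0 | -b-> t13
  t10 = d.c.d.(0 + 0) | 0 | -d-> t14
  t11 = c.d.(0 + 0) | a.0 | -a-> t14, -c-> t15
  t12 = d.(0 + 0) | a.a.0 | -a-> t15, -d-> t16
  t13 = (0 + 0) | a.a.a.0 | -a-> t16
  t14 = c.d.(0 + 0) | 0 | -c-> t17
  t15 = d.(0 + 0) | a.0 | -a-> t17, -d-> t18
  t16 = (0 + 0) | a.a.0 | -a-> t18
  t17 = d.(0 + 0) | 0 | -d-> t19
  t18 = (0 + 0) | a.0 | -a-> t19
  t19 = (0 + 0) | 0 | ·
Partition-refinement fixed point:
  B0 = {s0, t0}
  B1 = {s2, t2}
  B2 = {s4, t4}
  B3 = {s7, t7}
  B4 = {s12, t12}
  B5 = {s15, t15}
  B6 = {s17, t17}
  B7 = {s19, t19}
  B8 = {s18, t18}
  B9 = {s16, t16}
  B10 = {s11, t11}
  B11 = {s14, t14}
  B12 = {s8, t8}
  B13 = {s13, t13}
  B14 = {s5, t5}
  B15 = {s9, t9}
  B16 = {s1, t1}
  B17 = {s3, t3}
  B18 = {s6, t6}
  B19 = {s10, t10}
s0 ∈ B0, t0 ∈ B0 → same block

bisimilar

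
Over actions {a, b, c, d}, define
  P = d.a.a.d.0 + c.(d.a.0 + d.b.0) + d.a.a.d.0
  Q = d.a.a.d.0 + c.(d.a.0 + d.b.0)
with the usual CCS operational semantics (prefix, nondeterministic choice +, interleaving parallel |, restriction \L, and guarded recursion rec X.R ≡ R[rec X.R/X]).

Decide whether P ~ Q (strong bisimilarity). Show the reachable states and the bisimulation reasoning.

YES

P's transition system — 8 states:
  u0 = d.a.a.d.0 + c.(d.a.0 + d.b.0) + d.a.a.d.0 → -c-> u1, -d-> u2
  u1 = d.a.0 + d.b.0 → -d-> u3, -d-> u4
  u2 = a.a.d.0 → -a-> u5
  u3 = a.0 → -a-> u6
  u4 = b.0 → -b-> u6
  u5 = a.d.0 → -a-> u7
  u6 = 0 → deadlocked
  u7 = d.0 → -d-> u6
Q's transition system — 8 states:
  v0 = d.a.a.d.0 + c.(d.a.0 + d.b.0) → -c-> v1, -d-> v2
  v1 = d.a.0 + d.b.0 → -d-> v3, -d-> v4
  v2 = a.a.d.0 → -a-> v5
  v3 = a.0 → -a-> v6
  v4 = b.0 → -b-> v6
  v5 = a.d.0 → -a-> v7
  v6 = 0 → deadlocked
  v7 = d.0 → -d-> v6
Bisimilarity quotient blocks:
  B0 = {u0, v0}
  B1 = {u1, v1}
  B2 = {u3, v3}
  B3 = {u6, v6}
  B4 = {u4, v4}
  B5 = {u2, v2}
  B6 = {u5, v5}
  B7 = {u7, v7}
u0 ∈ B0, v0 ∈ B0 → same block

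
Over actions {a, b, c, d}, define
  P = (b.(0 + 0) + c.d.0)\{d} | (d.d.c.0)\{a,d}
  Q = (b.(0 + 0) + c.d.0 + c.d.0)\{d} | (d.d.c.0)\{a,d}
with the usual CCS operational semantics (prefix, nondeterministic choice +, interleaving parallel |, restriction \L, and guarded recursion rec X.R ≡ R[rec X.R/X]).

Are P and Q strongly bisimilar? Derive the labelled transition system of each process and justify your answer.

P ~ Q

P's transition system — 3 states:
  m0 = (b.(0 + 0) + c.d.0)\{d} | (d.d.c.0)\{a,d} has moves -b-> m1, -c-> m2
  m1 = (0 + 0)\{d} | (d.d.c.0)\{a,d} has moves deadlocked
  m2 = (d.0)\{d} | (d.d.c.0)\{a,d} has moves deadlocked
Q's transition system — 3 states:
  n0 = (b.(0 + 0) + c.d.0 + c.d.0)\{d} | (d.d.c.0)\{a,d} has moves -b-> n1, -c-> n2
  n1 = (0 + 0)\{d} | (d.d.c.0)\{a,d} has moves deadlocked
  n2 = (d.0)\{d} | (d.d.c.0)\{a,d} has moves deadlocked
Coarsest stable partition (strong bisimilarity classes):
  B0 = {m0, n0}
  B1 = {m1, m2, n1, n2}
m0 ∈ B0, n0 ∈ B0 → same block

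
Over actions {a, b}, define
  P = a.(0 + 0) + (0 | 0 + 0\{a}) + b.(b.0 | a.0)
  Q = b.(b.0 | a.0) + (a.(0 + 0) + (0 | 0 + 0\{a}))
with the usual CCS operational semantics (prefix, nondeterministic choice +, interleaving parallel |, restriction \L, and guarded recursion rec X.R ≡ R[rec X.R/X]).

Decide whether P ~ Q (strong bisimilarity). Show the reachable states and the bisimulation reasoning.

LTS(P): 6 reachable states
  p0 = a.(0 + 0) + (0 | 0 + 0\{a}) + b.(b.0 | a.0) has moves —a→ p1, —b→ p2
  p1 = 0 + 0 has moves (no moves)
  p2 = b.0 | a.0 has moves —a→ p3, —b→ p4
  p3 = b.0 | 0 has moves —b→ p5
  p4 = 0 | a.0 has moves —a→ p5
  p5 = 0 | 0 has moves (no moves)
LTS(Q): 6 reachable states
  q0 = b.(b.0 | a.0) + (a.(0 + 0) + (0 | 0 + 0\{a})) has moves —a→ q1, —b→ q2
  q1 = 0 + 0 has moves (no moves)
  q2 = b.0 | a.0 has moves —a→ q3, —b→ q4
  q3 = b.0 | 0 has moves —b→ q5
  q4 = 0 | a.0 has moves —a→ q5
  q5 = 0 | 0 has moves (no moves)
Partition-refinement fixed point:
  B0 = {p0, q0}
  B1 = {p1, p5, q1, q5}
  B2 = {p2, q2}
  B3 = {p4, q4}
  B4 = {p3, q3}
p0 ∈ B0, q0 ∈ B0 → same block

YES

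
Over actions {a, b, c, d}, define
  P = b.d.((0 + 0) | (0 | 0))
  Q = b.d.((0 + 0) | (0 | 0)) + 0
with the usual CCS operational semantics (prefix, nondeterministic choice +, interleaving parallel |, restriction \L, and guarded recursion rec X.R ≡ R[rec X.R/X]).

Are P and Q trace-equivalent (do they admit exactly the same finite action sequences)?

trace-equivalent

Reachable graph of P (3 states):
  u0 = b.d.((0 + 0) | (0 | 0)) → ··b··> u1
  u1 = d.((0 + 0) | (0 | 0)) → ··d··> u2
  u2 = (0 + 0) | (0 | 0) → ∅
Reachable graph of Q (3 states):
  v0 = b.d.((0 + 0) | (0 | 0)) + 0 → ··b··> v1
  v1 = d.((0 + 0) | (0 | 0)) → ··d··> v2
  v2 = (0 + 0) | (0 | 0) → ∅
Partition-refinement fixed point:
  B0 = {u0, v0}
  B1 = {u1, v1}
  B2 = {u2, v2}
u0 ∈ B0, v0 ∈ B0 → same block
Bisimilar ⇒ trace-equivalent.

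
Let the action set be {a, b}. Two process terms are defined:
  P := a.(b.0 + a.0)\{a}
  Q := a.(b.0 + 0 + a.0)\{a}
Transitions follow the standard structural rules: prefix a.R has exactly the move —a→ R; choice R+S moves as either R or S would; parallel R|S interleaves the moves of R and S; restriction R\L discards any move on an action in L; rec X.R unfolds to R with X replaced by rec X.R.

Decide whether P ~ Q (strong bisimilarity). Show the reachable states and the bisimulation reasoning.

bisimilar

P's transition system — 3 states:
  s0 = a.(b.0 + a.0)\{a} :: —a→ s1
  s1 = (b.0 + a.0)\{a} :: —b→ s2
  s2 = 0\{a} :: (no moves)
Q's transition system — 3 states:
  t0 = a.(b.0 + 0 + a.0)\{a} :: —a→ t1
  t1 = (b.0 + 0 + a.0)\{a} :: —b→ t2
  t2 = 0\{a} :: (no moves)
Partition-refinement fixed point:
  B0 = {s0, t0}
  B1 = {s1, t1}
  B2 = {s2, t2}
s0 ∈ B0, t0 ∈ B0 → same block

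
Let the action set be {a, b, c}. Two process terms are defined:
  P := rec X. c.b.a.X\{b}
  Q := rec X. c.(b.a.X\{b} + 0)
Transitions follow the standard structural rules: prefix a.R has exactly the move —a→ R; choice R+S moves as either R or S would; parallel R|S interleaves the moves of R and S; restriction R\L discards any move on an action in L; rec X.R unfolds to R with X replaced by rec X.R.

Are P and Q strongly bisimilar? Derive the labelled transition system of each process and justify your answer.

YES

P's transition system — 5 states:
  u0 = rec X. c.b.a.X\{b} ⊢ —c→ u1
  u1 = b.a.(rec X. c.b.a.X\{b})\{b} ⊢ —b→ u2
  u2 = a.(rec X. c.b.a.X\{b})\{b} ⊢ —a→ u3
  u3 = (rec X. c.b.a.X\{b})\{b} ⊢ —c→ u4
  u4 = (b.a.(rec X. c.b.a.X\{b})\{b})\{b} ⊢ (no moves)
Q's transition system — 5 states:
  v0 = rec X. c.(b.a.X\{b} + 0) ⊢ —c→ v1
  v1 = b.a.(rec X. c.(b.a.X\{b} + 0))\{b} + 0 ⊢ —b→ v2
  v2 = a.(rec X. c.(b.a.X\{b} + 0))\{b} ⊢ —a→ v3
  v3 = (rec X. c.(b.a.X\{b} + 0))\{b} ⊢ —c→ v4
  v4 = (b.a.(rec X. c.(b.a.X\{b} + 0))\{b} + 0)\{b} ⊢ (no moves)
Bisimilarity quotient blocks:
  B0 = {u0, v0}
  B1 = {u1, v1}
  B2 = {u2, v2}
  B3 = {u3, v3}
  B4 = {u4, v4}
u0 ∈ B0, v0 ∈ B0 → same block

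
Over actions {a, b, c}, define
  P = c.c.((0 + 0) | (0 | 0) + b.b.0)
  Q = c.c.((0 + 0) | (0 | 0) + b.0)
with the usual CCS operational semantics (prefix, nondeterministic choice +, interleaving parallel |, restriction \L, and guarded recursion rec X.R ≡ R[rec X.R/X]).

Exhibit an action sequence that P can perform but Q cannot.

ccbb

P's transition system — 5 states:
  p0 = c.c.((0 + 0) | (0 | 0) + b.b.0) → -c-> p1
  p1 = c.((0 + 0) | (0 | 0) + b.b.0) → -c-> p2
  p2 = (0 + 0) | (0 | 0) + b.b.0 → -b-> p3
  p3 = b.0 → -b-> p4
  p4 = 0 → (no moves)
Q's transition system — 4 states:
  q0 = c.c.((0 + 0) | (0 | 0) + b.0) → -c-> q1
  q1 = c.((0 + 0) | (0 | 0) + b.0) → -c-> q2
  q2 = (0 + 0) | (0 | 0) + b.0 → -b-> q3
  q3 = 0 → (no moves)
Trace ⟨ccbb⟩ through P, begin at {p0}:
  step 1 (c): {p1}
  step 2 (c): {p2}
  step 3 (b): {p3}
  step 4 (b): {p4}
  — P admits the full trace.
Trace ⟨ccbb⟩ through Q, begin at {q0}:
  step 1 (c): {q1}
  step 2 (c): {q2}
  step 3 (b): {q3}
  step 4 (b): ∅  — Q cannot continue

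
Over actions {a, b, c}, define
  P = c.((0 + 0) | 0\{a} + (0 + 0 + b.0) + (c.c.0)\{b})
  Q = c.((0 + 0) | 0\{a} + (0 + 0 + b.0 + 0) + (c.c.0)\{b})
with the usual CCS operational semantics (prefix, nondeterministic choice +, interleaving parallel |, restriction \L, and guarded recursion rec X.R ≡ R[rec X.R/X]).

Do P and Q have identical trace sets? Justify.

P's transition system — 5 states:
  s0 = c.((0 + 0) | 0\{a} + (0 + 0 + b.0) + (c.c.0)\{b}) :: =c=> s1
  s1 = (0 + 0) | 0\{a} + (0 + 0 + b.0) + (c.c.0)\{b} :: =b=> s2, =c=> s3
  s2 = 0 :: (no moves)
  s3 = (c.0)\{b} :: =c=> s4
  s4 = 0\{b} :: (no moves)
Q's transition system — 5 states:
  t0 = c.((0 + 0) | 0\{a} + (0 + 0 + b.0 + 0) + (c.c.0)\{b}) :: =c=> t1
  t1 = (0 + 0) | 0\{a} + (0 + 0 + b.0 + 0) + (c.c.0)\{b} :: =b=> t2, =c=> t3
  t2 = 0 :: (no moves)
  t3 = (c.0)\{b} :: =c=> t4
  t4 = 0\{b} :: (no moves)
Bisimilarity quotient blocks:
  B0 = {s0, t0}
  B1 = {s1, t1}
  B2 = {s3, t3}
  B3 = {s2, s4, t2, t4}
s0 ∈ B0, t0 ∈ B0 → same block
Bisimilar ⇒ trace-equivalent.

trace-equivalent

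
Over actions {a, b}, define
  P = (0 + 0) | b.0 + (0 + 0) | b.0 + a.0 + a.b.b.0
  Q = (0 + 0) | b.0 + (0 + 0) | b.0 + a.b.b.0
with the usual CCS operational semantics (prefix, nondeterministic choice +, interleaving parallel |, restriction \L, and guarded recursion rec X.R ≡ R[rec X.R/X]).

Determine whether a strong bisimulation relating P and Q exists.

NO

LTS(P): 5 reachable states
  m0 = (0 + 0) | b.0 + (0 + 0) | b.0 + a.0 + a.b.b.0 has moves ··a··> m1, ··a··> m2, ··b··> m3
  m1 = 0 has moves deadlocked
  m2 = b.b.0 has moves ··b··> m4
  m3 = (0 + 0) | 0 has moves deadlocked
  m4 = b.0 has moves ··b··> m1
LTS(Q): 5 reachable states
  n0 = (0 + 0) | b.0 + (0 + 0) | b.0 + a.b.b.0 has moves ··a··> n1, ··b··> n2
  n1 = b.b.0 has moves ··b··> n3
  n2 = (0 + 0) | 0 has moves deadlocked
  n3 = b.0 has moves ··b··> n4
  n4 = 0 has moves deadlocked
Bisimilarity quotient blocks:
  B0 = {m0}
  B1 = {m1, m3, n2, n4}
  B2 = {m2, n1}
  B3 = {m4, n3}
  B4 = {n0}
m0 ∈ B0, n0 ∈ B4 → different blocks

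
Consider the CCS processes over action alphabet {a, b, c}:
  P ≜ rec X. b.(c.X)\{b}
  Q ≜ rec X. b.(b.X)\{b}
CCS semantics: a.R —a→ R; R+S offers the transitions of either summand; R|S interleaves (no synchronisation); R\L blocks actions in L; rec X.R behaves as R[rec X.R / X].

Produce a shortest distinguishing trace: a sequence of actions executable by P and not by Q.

bc

LTS(P): 3 reachable states
  s0 = rec X. b.(c.X)\{b} has moves ··b··> s1
  s1 = (c.(rec X. b.(c.X)\{b}))\{b} has moves ··c··> s2
  s2 = (rec X. b.(c.X)\{b})\{b} has moves ·
LTS(Q): 2 reachable states
  t0 = rec X. b.(b.X)\{b} has moves ··b··> t1
  t1 = (b.(rec X. b.(b.X)\{b}))\{b} has moves ·
Run σ = ⟨bc⟩ on P: start {s0}
  after b @ step 1: {s1}
  after c @ step 2: {s2}
  ✓ P
Run σ = ⟨bc⟩ on Q: start {t0}
  after b @ step 1: {t1}
  after c @ step 2: ∅ (Q stuck)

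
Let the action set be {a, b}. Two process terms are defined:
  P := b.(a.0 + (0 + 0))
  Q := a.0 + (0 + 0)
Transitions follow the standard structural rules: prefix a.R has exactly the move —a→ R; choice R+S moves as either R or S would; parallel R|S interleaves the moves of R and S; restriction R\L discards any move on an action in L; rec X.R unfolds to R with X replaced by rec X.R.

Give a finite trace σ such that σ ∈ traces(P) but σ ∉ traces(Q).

P's transition system — 3 states:
  u0 = b.(a.0 + (0 + 0)) ⊢ —b→ u1
  u1 = a.0 + (0 + 0) ⊢ —a→ u2
  u2 = 0 ⊢ ∅
Q's transition system — 2 states:
  v0 = a.0 + (0 + 0) ⊢ —a→ v1
  v1 = 0 ⊢ ∅
Run σ = ⟨b⟩ on P: start {u0}
  [1] b ⇒ {u1}
  ✓ P
Run σ = ⟨b⟩ on Q: start {v0}
  [1] b ⇒ no successor for Q

b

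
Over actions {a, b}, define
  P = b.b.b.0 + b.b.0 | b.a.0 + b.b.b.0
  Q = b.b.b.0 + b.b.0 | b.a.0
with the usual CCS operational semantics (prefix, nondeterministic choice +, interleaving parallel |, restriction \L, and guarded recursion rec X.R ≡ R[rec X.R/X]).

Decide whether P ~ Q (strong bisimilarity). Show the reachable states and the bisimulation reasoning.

P's transition system — 12 states:
  p0 = b.b.b.0 + b.b.0 | b.a.0 + b.b.b.0 ⊢ --b--▸ p1, --b--▸ p2, --b--▸ p3
  p1 = b.0 | b.a.0 ⊢ --b--▸ p4, --b--▸ p5
  p2 = b.b.0 ⊢ --b--▸ p6
  p3 = b.b.0 | a.0 ⊢ --a--▸ p7, --b--▸ p5
  p4 = 0 | b.a.0 ⊢ --b--▸ p8
  p5 = b.0 | a.0 ⊢ --a--▸ p9, --b--▸ p8
  p6 = b.0 ⊢ --b--▸ p10
  p7 = b.b.0 | 0 ⊢ --b--▸ p9
  p8 = 0 | a.0 ⊢ --a--▸ p11
  p9 = b.0 | 0 ⊢ --b--▸ p11
  p10 = 0 ⊢ (no moves)
  p11 = 0 | 0 ⊢ (no moves)
Q's transition system — 12 states:
  q0 = b.b.b.0 + b.b.0 | b.a.0 ⊢ --b--▸ q1, --b--▸ q2, --b--▸ q3
  q1 = b.0 | b.a.0 ⊢ --b--▸ q4, --b--▸ q5
  q2 = b.b.0 ⊢ --b--▸ q6
  q3 = b.b.0 | a.0 ⊢ --a--▸ q7, --b--▸ q5
  q4 = 0 | b.a.0 ⊢ --b--▸ q8
  q5 = b.0 | a.0 ⊢ --a--▸ q9, --b--▸ q8
  q6 = b.0 ⊢ --b--▸ q10
  q7 = b.b.0 | 0 ⊢ --b--▸ q9
  q8 = 0 | a.0 ⊢ --a--▸ q11
  q9 = b.0 | 0 ⊢ --b--▸ q11
  q10 = 0 ⊢ (no moves)
  q11 = 0 | 0 ⊢ (no moves)
Bisimilarity quotient blocks:
  B0 = {p0, q0}
  B1 = {p2, p7, q2, q7}
  B2 = {p6, p9, q6, q9}
  B3 = {p10, p11, q10, q11}
  B4 = {p1, q1}
  B5 = {p4, q4}
  B6 = {p8, q8}
  B7 = {p5, q5}
  B8 = {p3, q3}
p0 ∈ B0, q0 ∈ B0 → same block

YES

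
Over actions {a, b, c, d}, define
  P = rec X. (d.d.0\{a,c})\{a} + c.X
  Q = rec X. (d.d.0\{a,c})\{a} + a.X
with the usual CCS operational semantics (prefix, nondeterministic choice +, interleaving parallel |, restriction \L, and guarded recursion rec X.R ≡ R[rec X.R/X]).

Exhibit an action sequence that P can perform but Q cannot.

c

Reachable graph of P (3 states):
  s0 = rec X. (d.d.0\{a,c})\{a} + c.X :: =c=> s0, =d=> s1
  s1 = (d.0\{a,c})\{a} :: =d=> s2
  s2 = 0\{a,c}\{a} :: (no moves)
Reachable graph of Q (3 states):
  t0 = rec X. (d.d.0\{a,c})\{a} + a.X :: =a=> t0, =d=> t1
  t1 = (d.0\{a,c})\{a} :: =d=> t2
  t2 = 0\{a,c}\{a} :: (no moves)
Executing c from P (initial set {s0}):
  [1] c ⇒ {s0}
  P completes σ.
Executing c from Q (initial set {t0}):
  [1] c ⇒ ∅ (Q stuck)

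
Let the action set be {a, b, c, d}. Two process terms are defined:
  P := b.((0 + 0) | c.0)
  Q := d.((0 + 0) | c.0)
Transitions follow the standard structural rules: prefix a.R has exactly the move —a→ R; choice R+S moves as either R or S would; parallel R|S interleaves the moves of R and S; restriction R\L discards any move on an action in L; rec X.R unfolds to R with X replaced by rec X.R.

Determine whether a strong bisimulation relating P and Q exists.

NO

P's transition system — 3 states:
  u0 = b.((0 + 0) | c.0) :: -b-> u1
  u1 = (0 + 0) | c.0 :: -c-> u2
  u2 = (0 + 0) | 0 :: deadlocked
Q's transition system — 3 states:
  v0 = d.((0 + 0) | c.0) :: -d-> v1
  v1 = (0 + 0) | c.0 :: -c-> v2
  v2 = (0 + 0) | 0 :: deadlocked
Coarsest stable partition (strong bisimilarity classes):
  B0 = {u0}
  B1 = {u1, v1}
  B2 = {u2, v2}
  B3 = {v0}
u0 ∈ B0, v0 ∈ B3 → different blocks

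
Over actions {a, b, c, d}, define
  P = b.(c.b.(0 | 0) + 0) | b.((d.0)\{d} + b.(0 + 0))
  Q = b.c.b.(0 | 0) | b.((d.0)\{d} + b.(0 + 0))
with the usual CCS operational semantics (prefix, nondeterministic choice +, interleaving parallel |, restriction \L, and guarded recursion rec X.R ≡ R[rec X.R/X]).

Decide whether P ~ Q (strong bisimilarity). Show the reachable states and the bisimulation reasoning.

bisimilar

Reachable graph of P (12 states):
  m0 = b.(c.b.(0 | 0) + 0) | b.((d.0)\{d} + b.(0 + 0)) has moves =b=> m1, =b=> m2
  m1 = (c.b.(0 | 0) + 0) | b.((d.0)\{d} + b.(0 + 0)) has moves =b=> m3, =c=> m4
  m2 = b.(c.b.(0 | 0) + 0) | ((d.0)\{d} + b.(0 + 0)) has moves =b=> m3, =b=> m5
  m3 = (c.b.(0 | 0) + 0) | ((d.0)\{d} + b.(0 + 0)) has moves =b=> m6, =c=> m7
  m4 = b.(0 | 0) | b.((d.0)\{d} + b.(0 + 0)) has moves =b=> m7, =b=> m8
  m5 = b.(c.b.(0 | 0) + 0) | (0 + 0) has moves =b=> m6
  m6 = (c.b.(0 | 0) + 0) | (0 + 0) has moves =c=> m9
  m7 = b.(0 | 0) | ((d.0)\{d} + b.(0 + 0)) has moves =b=> m10, =b=> m9
  m8 = 0 | 0 | b.((d.0)\{d} + b.(0 + 0)) has moves =b=> m10
  m9 = b.(0 | 0) | (0 + 0) has moves =b=> m11
  m10 = 0 | 0 | ((d.0)\{d} + b.(0 + 0)) has moves =b=> m11
  m11 = 0 | 0 | (0 + 0) has moves (no moves)
Reachable graph of Q (12 states):
  n0 = b.c.b.(0 | 0) | b.((d.0)\{d} + b.(0 + 0)) has moves =b=> n1, =b=> n2
  n1 = b.c.b.(0 | 0) | ((d.0)\{d} + b.(0 + 0)) has moves =b=> n3, =b=> n4
  n2 = c.b.(0 | 0) | b.((d.0)\{d} + b.(0 + 0)) has moves =b=> n4, =c=> n5
  n3 = b.c.b.(0 | 0) | (0 + 0) has moves =b=> n6
  n4 = c.b.(0 | 0) | ((d.0)\{d} + b.(0 + 0)) has moves =b=> n6, =c=> n7
  n5 = b.(0 | 0) | b.((d.0)\{d} + b.(0 + 0)) has moves =b=> n7, =b=> n8
  n6 = c.b.(0 | 0) | (0 + 0) has moves =c=> n9
  n7 = b.(0 | 0) | ((d.0)\{d} + b.(0 + 0)) has moves =b=> n10, =b=> n9
  n8 = 0 | 0 | b.((d.0)\{d} + b.(0 + 0)) has moves =b=> n10
  n9 = b.(0 | 0) | (0 + 0) has moves =b=> n11
  n10 = 0 | 0 | ((d.0)\{d} + b.(0 + 0)) has moves =b=> n11
  n11 = 0 | 0 | (0 + 0) has moves (no moves)
Coarsest stable partition (strong bisimilarity classes):
  B0 = {m0, n0}
  B1 = {m2, n1}
  B2 = {m5, n3}
  B3 = {m6, n6}
  B4 = {m10, m9, n10, n9}
  B5 = {m11, n11}
  B6 = {m3, n4}
  B7 = {m7, m8, n7, n8}
  B8 = {m1, n2}
  B9 = {m4, n5}
m0 ∈ B0, n0 ∈ B0 → same block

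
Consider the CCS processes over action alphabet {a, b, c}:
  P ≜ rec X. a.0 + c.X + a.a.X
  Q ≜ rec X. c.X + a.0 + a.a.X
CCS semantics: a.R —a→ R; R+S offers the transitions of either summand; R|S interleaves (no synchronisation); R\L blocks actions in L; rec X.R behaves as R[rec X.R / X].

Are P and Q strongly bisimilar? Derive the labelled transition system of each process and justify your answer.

Reachable graph of P (3 states):
  u0 = rec X. a.0 + c.X + a.a.X has moves -a-> u1, -a-> u2, -c-> u0
  u1 = 0 has moves (no moves)
  u2 = a.(rec X. a.0 + c.X + a.a.X) has moves -a-> u0
Reachable graph of Q (3 states):
  v0 = rec X. c.X + a.0 + a.a.X has moves -a-> v1, -a-> v2, -c-> v0
  v1 = 0 has moves (no moves)
  v2 = a.(rec X. c.X + a.0 + a.a.X) has moves -a-> v0
Partition-refinement fixed point:
  B0 = {u0, v0}
  B1 = {u1, v1}
  B2 = {u2, v2}
u0 ∈ B0, v0 ∈ B0 → same block

bisimilar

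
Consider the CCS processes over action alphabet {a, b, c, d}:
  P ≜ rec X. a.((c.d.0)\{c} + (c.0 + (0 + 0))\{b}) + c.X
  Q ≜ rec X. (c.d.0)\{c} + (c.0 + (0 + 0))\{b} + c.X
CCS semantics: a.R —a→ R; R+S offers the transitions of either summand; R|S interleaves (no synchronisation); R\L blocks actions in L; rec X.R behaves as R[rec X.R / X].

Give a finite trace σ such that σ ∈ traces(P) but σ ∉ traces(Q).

a

Reachable graph of P (3 states):
  s0 = rec X. a.((c.d.0)\{c} + (c.0 + (0 + 0))\{b}) + c.X :: -a-> s1, -c-> s0
  s1 = (c.d.0)\{c} + (c.0 + (0 + 0))\{b} :: -c-> s2
  s2 = 0\{b} :: ·
Reachable graph of Q (2 states):
  t0 = rec X. (c.d.0)\{c} + (c.0 + (0 + 0))\{b} + c.X :: -c-> t0, -c-> t1
  t1 = 0\{b} :: ·
Run σ = ⟨a⟩ on P: start {s0}
  [1] a ⇒ {s1}
  P completes σ.
Run σ = ⟨a⟩ on Q: start {t0}
  [1] a ⇒ no successor for Q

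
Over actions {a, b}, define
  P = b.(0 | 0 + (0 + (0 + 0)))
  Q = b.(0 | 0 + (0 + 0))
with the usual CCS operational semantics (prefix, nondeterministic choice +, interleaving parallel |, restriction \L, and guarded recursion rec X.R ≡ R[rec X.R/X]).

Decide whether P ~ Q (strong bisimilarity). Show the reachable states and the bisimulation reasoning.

P's transition system — 2 states:
  s0 = b.(0 | 0 + (0 + (0 + 0))) → --b--▸ s1
  s1 = 0 | 0 + (0 + (0 + 0)) → ·
Q's transition system — 2 states:
  t0 = b.(0 | 0 + (0 + 0)) → --b--▸ t1
  t1 = 0 | 0 + (0 + 0) → ·
Bisimilarity quotient blocks:
  B0 = {s0, t0}
  B1 = {s1, t1}
s0 ∈ B0, t0 ∈ B0 → same block

bisimilar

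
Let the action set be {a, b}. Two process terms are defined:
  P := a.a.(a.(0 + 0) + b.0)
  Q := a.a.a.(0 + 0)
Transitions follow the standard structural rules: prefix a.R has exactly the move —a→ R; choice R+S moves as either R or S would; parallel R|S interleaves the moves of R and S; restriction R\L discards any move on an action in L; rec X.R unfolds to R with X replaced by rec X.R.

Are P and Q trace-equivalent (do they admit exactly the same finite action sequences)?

traces(P) ≠ traces(Q) — witness ⟨aab⟩

Reachable graph of P (5 states):
  m0 = a.a.(a.(0 + 0) + b.0) has moves ··a··> m1
  m1 = a.(a.(0 + 0) + b.0) has moves ··a··> m2
  m2 = a.(0 + 0) + b.0 has moves ··a··> m3, ··b··> m4
  m3 = 0 + 0 has moves ·
  m4 = 0 has moves ·
Reachable graph of Q (4 states):
  n0 = a.a.a.(0 + 0) has moves ··a··> n1
  n1 = a.a.(0 + 0) has moves ··a··> n2
  n2 = a.(0 + 0) has moves ··a··> n3
  n3 = 0 + 0 has moves ·
Trace ⟨aab⟩ through P, begin at {m0}:
  after a @ step 1: {m1}
  after a @ step 2: {m2}
  after b @ step 3: {m4}
  — P admits the full trace.
Trace ⟨aab⟩ through Q, begin at {n0}:
  after a @ step 1: {n1}
  after a @ step 2: {n2}
  after b @ step 3: no successor for Q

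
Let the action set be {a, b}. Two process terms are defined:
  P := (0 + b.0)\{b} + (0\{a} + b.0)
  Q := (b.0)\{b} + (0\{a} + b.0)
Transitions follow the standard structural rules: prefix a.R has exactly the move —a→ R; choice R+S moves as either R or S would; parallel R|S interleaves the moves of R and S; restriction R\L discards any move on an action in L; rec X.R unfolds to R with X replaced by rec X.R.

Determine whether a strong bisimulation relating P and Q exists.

Reachable graph of P (2 states):
  m0 = (0 + b.0)\{b} + (0\{a} + b.0) has moves -b-> m1
  m1 = 0 has moves (no moves)
Reachable graph of Q (2 states):
  n0 = (b.0)\{b} + (0\{a} + b.0) has moves -b-> n1
  n1 = 0 has moves (no moves)
Bisimilarity quotient blocks:
  B0 = {m0, n0}
  B1 = {m1, n1}
m0 ∈ B0, n0 ∈ B0 → same block

bisimilar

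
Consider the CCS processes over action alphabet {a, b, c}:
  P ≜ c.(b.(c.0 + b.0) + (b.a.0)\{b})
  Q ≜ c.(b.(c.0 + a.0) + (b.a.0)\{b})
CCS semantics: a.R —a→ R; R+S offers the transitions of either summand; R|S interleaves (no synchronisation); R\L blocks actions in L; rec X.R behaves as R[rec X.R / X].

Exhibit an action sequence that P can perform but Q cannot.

cbb

LTS(P): 4 reachable states
  u0 = c.(b.(c.0 + b.0) + (b.a.0)\{b}) | -c-> u1
  u1 = b.(c.0 + b.0) + (b.a.0)\{b} | -b-> u2
  u2 = c.0 + b.0 | -b-> u3, -c-> u3
  u3 = 0 | ∅
LTS(Q): 4 reachable states
  v0 = c.(b.(c.0 + a.0) + (b.a.0)\{b}) | -c-> v1
  v1 = b.(c.0 + a.0) + (b.a.0)\{b} | -b-> v2
  v2 = c.0 + a.0 | -a-> v3, -c-> v3
  v3 = 0 | ∅
Trace ⟨cbb⟩ through P, begin at {u0}:
  [1] c ⇒ {u1}
  [2] b ⇒ {u2}
  [3] b ⇒ {u3}
  — P admits the full trace.
Trace ⟨cbb⟩ through Q, begin at {v0}:
  [1] c ⇒ {v1}
  [2] b ⇒ {v2}
  [3] b ⇒ no successor for Q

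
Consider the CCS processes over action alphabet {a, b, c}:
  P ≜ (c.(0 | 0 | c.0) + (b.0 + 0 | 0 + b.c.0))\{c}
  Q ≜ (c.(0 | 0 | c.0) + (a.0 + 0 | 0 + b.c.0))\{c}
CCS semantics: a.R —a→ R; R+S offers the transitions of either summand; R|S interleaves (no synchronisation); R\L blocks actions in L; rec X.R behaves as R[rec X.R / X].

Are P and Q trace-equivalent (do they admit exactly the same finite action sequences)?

Reachable graph of P (3 states):
  s0 = (c.(0 | 0 | c.0) + (b.0 + 0 | 0 + b.c.0))\{c} | =b=> s1, =b=> s2
  s1 = (c.0)\{c} | stopped
  s2 = 0\{c} | stopped
Reachable graph of Q (3 states):
  t0 = (c.(0 | 0 | c.0) + (a.0 + 0 | 0 + b.c.0))\{c} | =a=> t1, =b=> t2
  t1 = 0\{c} | stopped
  t2 = (c.0)\{c} | stopped
Run σ = ⟨a⟩ on Q: start {t0}
  after a @ step 1: {t1}
  — Q admits the full trace.
Run σ = ⟨a⟩ on P: start {s0}
  after a @ step 1: no successor for P

trace-distinct — witness ⟨a⟩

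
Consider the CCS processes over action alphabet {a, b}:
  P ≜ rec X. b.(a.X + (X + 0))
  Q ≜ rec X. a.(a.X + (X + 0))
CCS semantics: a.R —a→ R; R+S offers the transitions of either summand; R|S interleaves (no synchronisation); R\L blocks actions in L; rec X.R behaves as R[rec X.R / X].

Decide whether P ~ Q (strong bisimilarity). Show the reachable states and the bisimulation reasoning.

P's transition system — 2 states:
  p0 = rec X. b.(a.X + (X + 0)) has moves —b→ p1
  p1 = a.(rec X. b.(a.X + (X + 0))) + ((rec X. b.(a.X + (X + 0))) + 0) has moves —a→ p0, —b→ p1
Q's transition system — 2 states:
  q0 = rec X. a.(a.X + (X + 0)) has moves —a→ q1
  q1 = a.(rec X. a.(a.X + (X + 0))) + ((rec X. a.(a.X + (X + 0))) + 0) has moves —a→ q0, —a→ q1
Bisimilarity quotient blocks:
  B0 = {p0}
  B1 = {p1}
  B2 = {q0, q1}
p0 ∈ B0, q0 ∈ B2 → different blocks

P ≁ Q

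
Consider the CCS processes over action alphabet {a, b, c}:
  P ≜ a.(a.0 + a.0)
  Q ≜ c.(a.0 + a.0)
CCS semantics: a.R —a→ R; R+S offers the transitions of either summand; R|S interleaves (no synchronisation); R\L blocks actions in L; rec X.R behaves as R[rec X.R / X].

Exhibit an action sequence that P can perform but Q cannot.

a

Reachable graph of P (3 states):
  u0 = a.(a.0 + a.0) :: ··a··> u1
  u1 = a.0 + a.0 :: ··a··> u2
  u2 = 0 :: (no moves)
Reachable graph of Q (3 states):
  v0 = c.(a.0 + a.0) :: ··c··> v1
  v1 = a.0 + a.0 :: ··a··> v2
  v2 = 0 :: (no moves)
Run σ = ⟨a⟩ on P: start {u0}
  after a @ step 1: {u1}
  P completes σ.
Run σ = ⟨a⟩ on Q: start {v0}
  after a @ step 1: ∅ (Q stuck)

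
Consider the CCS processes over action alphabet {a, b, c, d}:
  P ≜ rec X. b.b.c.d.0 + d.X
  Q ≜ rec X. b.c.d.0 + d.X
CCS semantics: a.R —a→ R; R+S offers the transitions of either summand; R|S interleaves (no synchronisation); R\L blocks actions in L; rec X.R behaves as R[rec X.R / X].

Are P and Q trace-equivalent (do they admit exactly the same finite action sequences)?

LTS(P): 5 reachable states
  p0 = rec X. b.b.c.d.0 + d.X has moves =b=> p1, =d=> p0
  p1 = b.c.d.0 has moves =b=> p2
  p2 = c.d.0 has moves =c=> p3
  p3 = d.0 has moves =d=> p4
  p4 = 0 has moves deadlocked
LTS(Q): 4 reachable states
  q0 = rec X. b.c.d.0 + d.X has moves =b=> q1, =d=> q0
  q1 = c.d.0 has moves =c=> q2
  q2 = d.0 has moves =d=> q3
  q3 = 0 has moves deadlocked
Run σ = ⟨bb⟩ on P: start {p0}
  step 1 (b): {p1}
  step 2 (b): {p2}
  ✓ P
Run σ = ⟨bb⟩ on Q: start {q0}
  step 1 (b): {q1}
  step 2 (b): no successor for Q

traces(P) ≠ traces(Q) — witness ⟨bb⟩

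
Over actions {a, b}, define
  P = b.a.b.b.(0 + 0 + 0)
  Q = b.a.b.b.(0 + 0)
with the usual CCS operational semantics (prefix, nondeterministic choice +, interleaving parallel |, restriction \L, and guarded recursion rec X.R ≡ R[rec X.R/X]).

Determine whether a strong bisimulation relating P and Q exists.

LTS(P): 5 reachable states
  p0 = b.a.b.b.(0 + 0 + 0) → —b→ p1
  p1 = a.b.b.(0 + 0 + 0) → —a→ p2
  p2 = b.b.(0 + 0 + 0) → —b→ p3
  p3 = b.(0 + 0 + 0) → —b→ p4
  p4 = 0 + 0 + 0 → deadlocked
LTS(Q): 5 reachable states
  q0 = b.a.b.b.(0 + 0) → —b→ q1
  q1 = a.b.b.(0 + 0) → —a→ q2
  q2 = b.b.(0 + 0) → —b→ q3
  q3 = b.(0 + 0) → —b→ q4
  q4 = 0 + 0 → deadlocked
Bisimilarity quotient blocks:
  B0 = {p0, q0}
  B1 = {p1, q1}
  B2 = {p2, q2}
  B3 = {p3, q3}
  B4 = {p4, q4}
p0 ∈ B0, q0 ∈ B0 → same block

YES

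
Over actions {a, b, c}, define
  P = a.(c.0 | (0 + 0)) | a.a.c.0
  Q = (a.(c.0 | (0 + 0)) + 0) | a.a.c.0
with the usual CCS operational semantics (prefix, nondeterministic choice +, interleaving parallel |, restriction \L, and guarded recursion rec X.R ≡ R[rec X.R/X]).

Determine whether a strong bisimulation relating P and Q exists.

YES

P's transition system — 12 states:
  u0 = a.(c.0 | (0 + 0)) | a.a.c.0 → =a=> u1, =a=> u2
  u1 = a.(c.0 | (0 + 0)) | a.c.0 → =a=> u3, =a=> u4
  u2 = c.0 | (0 + 0) | a.a.c.0 → =a=> u4, =c=> u5
  u3 = a.(c.0 | (0 + 0)) | c.0 → =a=> u6, =c=> u7
  u4 = c.0 | (0 + 0) | a.c.0 → =a=> u6, =c=> u8
  u5 = 0 | (0 + 0) | a.a.c.0 → =a=> u8
  u6 = c.0 | (0 + 0) | c.0 → =c=> u10, =c=> u9
  u7 = a.(c.0 | (0 + 0)) | 0 → =a=> u10
  u8 = 0 | (0 + 0) | a.c.0 → =a=> u9
  u9 = 0 | (0 + 0) | c.0 → =c=> u11
  u10 = c.0 | (0 + 0) | 0 → =c=> u11
  u11 = 0 | (0 + 0) | 0 → stopped
Q's transition system — 12 states:
  v0 = (a.(c.0 | (0 + 0)) + 0) | a.a.c.0 → =a=> v1, =a=> v2
  v1 = (a.(c.0 | (0 + 0)) + 0) | a.c.0 → =a=> v3, =a=> v4
  v2 = c.0 | (0 + 0) | a.a.c.0 → =a=> v4, =c=> v5
  v3 = (a.(c.0 | (0 + 0)) + 0) | c.0 → =a=> v6, =c=> v7
  v4 = c.0 | (0 + 0) | a.c.0 → =a=> v6, =c=> v8
  v5 = 0 | (0 + 0) | a.a.c.0 → =a=> v8
  v6 = c.0 | (0 + 0) | c.0 → =c=> v10, =c=> v9
  v7 = (a.(c.0 | (0 + 0)) + 0) | 0 → =a=> v10
  v8 = 0 | (0 + 0) | a.c.0 → =a=> v9
  v9 = 0 | (0 + 0) | c.0 → =c=> v11
  v10 = c.0 | (0 + 0) | 0 → =c=> v11
  v11 = 0 | (0 + 0) | 0 → stopped
Bisimilarity quotient blocks:
  B0 = {u0, v0}
  B1 = {u1, v1}
  B2 = {u3, u4, v3, v4}
  B3 = {u6, v6}
  B4 = {u10, u9, v10, v9}
  B5 = {u11, v11}
  B6 = {u7, u8, v7, v8}
  B7 = {u2, v2}
  B8 = {u5, v5}
u0 ∈ B0, v0 ∈ B0 → same block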